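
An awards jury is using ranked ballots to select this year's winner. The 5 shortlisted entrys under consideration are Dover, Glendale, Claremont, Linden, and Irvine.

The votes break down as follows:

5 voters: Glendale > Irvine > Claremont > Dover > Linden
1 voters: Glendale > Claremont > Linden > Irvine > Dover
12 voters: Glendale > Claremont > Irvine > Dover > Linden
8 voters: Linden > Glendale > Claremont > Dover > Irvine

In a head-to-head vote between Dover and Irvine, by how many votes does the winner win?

Ballots ranking Dover above Irvine: 8.
Ballots ranking Irvine above Dover: 5+1+12 = 18.
Irvine wins 18–8, a margin of 10.

10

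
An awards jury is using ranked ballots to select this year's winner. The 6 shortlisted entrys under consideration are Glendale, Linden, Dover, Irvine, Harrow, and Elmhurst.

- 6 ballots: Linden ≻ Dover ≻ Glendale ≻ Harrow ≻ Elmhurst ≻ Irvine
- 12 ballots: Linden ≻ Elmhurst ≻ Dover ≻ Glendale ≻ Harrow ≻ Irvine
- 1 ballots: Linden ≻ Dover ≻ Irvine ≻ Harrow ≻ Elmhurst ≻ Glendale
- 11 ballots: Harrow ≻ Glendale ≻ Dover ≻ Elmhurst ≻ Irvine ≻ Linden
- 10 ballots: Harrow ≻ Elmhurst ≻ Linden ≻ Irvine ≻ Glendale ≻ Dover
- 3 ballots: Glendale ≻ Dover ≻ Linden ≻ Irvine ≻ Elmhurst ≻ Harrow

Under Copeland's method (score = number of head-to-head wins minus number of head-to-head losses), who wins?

Linden

Pairwise results:
  Glendale vs Linden: Linden wins 29–14.
  Glendale vs Dover: Glendale wins 24–19.
  Glendale vs Irvine: Glendale wins 32–11.
  Glendale vs Harrow: Harrow wins 22–21.
  Glendale vs Elmhurst: Elmhurst wins 23–20.
  Linden vs Dover: Linden wins 29–14.
  Linden vs Irvine: Linden wins 32–11.
  Linden vs Harrow: Linden wins 22–21.
  Linden vs Elmhurst: Linden wins 22–21.
  Dover vs Irvine: Dover wins 33–10.
  Dover vs Harrow: Dover wins 22–21.
  Dover vs Elmhurst: Elmhurst wins 22–21.
  Irvine vs Harrow: Harrow wins 39–4.
  Irvine vs Elmhurst: Elmhurst wins 39–4.
  Harrow vs Elmhurst: Harrow wins 28–15.
Copeland scores (wins − losses):
  Glendale: 2 − 3 = -1
  Linden: 5 − 0 = 5
  Dover: 2 − 3 = -1
  Irvine: 0 − 5 = -5
  Harrow: 3 − 2 = 1
  Elmhurst: 3 − 2 = 1
Linden has the best Copeland score.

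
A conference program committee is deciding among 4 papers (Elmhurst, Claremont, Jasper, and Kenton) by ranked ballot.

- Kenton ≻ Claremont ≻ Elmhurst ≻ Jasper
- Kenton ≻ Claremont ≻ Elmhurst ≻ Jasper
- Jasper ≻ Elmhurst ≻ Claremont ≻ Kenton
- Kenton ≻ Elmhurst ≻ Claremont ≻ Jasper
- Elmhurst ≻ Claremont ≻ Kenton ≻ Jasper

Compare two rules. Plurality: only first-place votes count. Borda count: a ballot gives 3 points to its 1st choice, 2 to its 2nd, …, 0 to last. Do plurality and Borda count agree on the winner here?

Plurality first-place counts: Elmhurst 1, Claremont 0, Jasper 1, Kenton 3 → Kenton.
Borda totals: Elmhurst 9, Claremont 8, Jasper 3, Kenton 10 → Kenton.
The two rules agree on Kenton.

Yes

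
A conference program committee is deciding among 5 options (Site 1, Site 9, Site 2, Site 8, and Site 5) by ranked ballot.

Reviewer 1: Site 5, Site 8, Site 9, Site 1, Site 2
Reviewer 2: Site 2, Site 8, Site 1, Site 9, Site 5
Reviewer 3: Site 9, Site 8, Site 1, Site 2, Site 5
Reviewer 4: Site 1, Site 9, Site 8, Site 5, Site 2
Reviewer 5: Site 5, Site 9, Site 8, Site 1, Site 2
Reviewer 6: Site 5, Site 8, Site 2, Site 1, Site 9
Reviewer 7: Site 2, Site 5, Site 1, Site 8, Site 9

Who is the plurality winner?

First-place vote totals:
  Site 1: 1
  Site 9: 1
  Site 2: 2
  Site 8: 0
  Site 5: 3
Site 5 has the most first-place votes.

Site 5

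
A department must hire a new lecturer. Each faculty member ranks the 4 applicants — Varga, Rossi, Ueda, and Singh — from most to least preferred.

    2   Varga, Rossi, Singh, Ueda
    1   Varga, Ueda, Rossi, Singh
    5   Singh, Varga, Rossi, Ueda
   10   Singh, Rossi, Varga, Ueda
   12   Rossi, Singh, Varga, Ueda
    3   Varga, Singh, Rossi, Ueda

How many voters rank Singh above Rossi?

Ballots ranking Singh above Rossi: 5+10+3 = 18.
Ballots ranking Rossi above Singh: 2+1+12 = 15.
So 18 of 33 voters prefer Singh to Rossi.

18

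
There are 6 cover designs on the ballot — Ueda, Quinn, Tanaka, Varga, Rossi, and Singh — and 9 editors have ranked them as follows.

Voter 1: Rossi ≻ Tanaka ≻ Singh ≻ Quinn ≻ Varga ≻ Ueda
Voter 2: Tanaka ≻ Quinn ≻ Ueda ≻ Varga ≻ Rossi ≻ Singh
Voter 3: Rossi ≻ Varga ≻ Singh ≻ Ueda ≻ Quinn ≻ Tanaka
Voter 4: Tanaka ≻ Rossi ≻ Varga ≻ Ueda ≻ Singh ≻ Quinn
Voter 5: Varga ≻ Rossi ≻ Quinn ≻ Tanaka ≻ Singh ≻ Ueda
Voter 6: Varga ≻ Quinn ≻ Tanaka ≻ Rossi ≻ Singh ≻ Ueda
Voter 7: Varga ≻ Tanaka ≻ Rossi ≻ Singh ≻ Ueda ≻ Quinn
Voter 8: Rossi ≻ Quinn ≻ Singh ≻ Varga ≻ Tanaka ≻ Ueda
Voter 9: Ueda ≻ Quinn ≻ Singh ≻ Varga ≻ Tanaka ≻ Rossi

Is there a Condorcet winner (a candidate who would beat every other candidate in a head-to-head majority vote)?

Yes

Head-to-head results (9 voters total):
Ueda vs Quinn: Quinn wins 5–4.
Ueda vs Tanaka: Tanaka wins 7–2.
Ueda vs Varga: Varga wins 7–2.
Ueda vs Rossi: Rossi wins 7–2.
Ueda vs Singh: Singh wins 6–3.
Quinn vs Tanaka: Quinn wins 5–4.
Quinn vs Varga: Varga wins 5–4.
Quinn vs Rossi: Rossi wins 6–3.
Quinn vs Singh: Quinn wins 5–4.
Tanaka vs Varga: Varga wins 6–3.
Tanaka vs Rossi: Tanaka wins 5–4.
Tanaka vs Singh: Tanaka wins 6–3.
Varga vs Rossi: Varga wins 5–4.
Varga vs Singh: Varga wins 6–3.
Rossi vs Singh: Rossi wins 8–1.
Varga beats each rival — Ueda (7–2), Quinn (5–4), Tanaka (6–3), Rossi (5–4), Singh (6–3) — so Varga is the Condorcet winner.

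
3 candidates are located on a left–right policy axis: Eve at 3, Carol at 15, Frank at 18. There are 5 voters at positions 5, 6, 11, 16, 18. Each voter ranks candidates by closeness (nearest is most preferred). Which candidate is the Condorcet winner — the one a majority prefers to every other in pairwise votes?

Carol

With single-peaked preferences on a line, the Condorcet winner is the candidate closest to the median voter.
The median voter (position 11) is closest to Carol at 15.
Check: Carol vs Eve — voters closer to Carol: 3 of 5.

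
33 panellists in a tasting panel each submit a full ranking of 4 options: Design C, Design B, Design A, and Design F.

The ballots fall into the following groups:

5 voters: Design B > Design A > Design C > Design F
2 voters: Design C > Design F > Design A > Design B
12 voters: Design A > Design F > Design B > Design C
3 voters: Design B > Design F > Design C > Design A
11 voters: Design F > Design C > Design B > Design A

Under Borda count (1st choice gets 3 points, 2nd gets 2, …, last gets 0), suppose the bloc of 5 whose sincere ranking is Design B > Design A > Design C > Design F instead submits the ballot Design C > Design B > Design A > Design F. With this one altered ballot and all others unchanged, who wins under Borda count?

Design F

Borda totals with the altered ballot: Design C 46, Design B 42, Design A 43, Design F 67.
The winner is unchanged: still Design F.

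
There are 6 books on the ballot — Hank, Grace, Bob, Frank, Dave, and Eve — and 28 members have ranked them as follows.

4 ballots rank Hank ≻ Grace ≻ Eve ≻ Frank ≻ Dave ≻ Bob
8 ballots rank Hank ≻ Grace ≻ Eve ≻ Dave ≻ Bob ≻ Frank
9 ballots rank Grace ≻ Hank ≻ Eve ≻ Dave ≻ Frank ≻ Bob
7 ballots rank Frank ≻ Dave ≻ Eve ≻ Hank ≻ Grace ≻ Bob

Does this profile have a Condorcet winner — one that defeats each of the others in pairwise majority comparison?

Yes

Head-to-head results (28 voters total):
Hank vs Grace: Hank wins 19–9.
Hank vs Bob: Hank wins 28–0.
Hank vs Frank: Hank wins 21–7.
Hank vs Dave: Hank wins 21–7.
Hank vs Eve: Hank wins 21–7.
Grace vs Bob: Grace wins 28–0.
Grace vs Frank: Grace wins 21–7.
Grace vs Dave: Grace wins 21–7.
Grace vs Eve: Grace wins 21–7.
Bob vs Frank: Frank wins 20–8.
Bob vs Dave: Dave wins 28–0.
Bob vs Eve: Eve wins 28–0.
Frank vs Dave: Dave wins 17–11.
Frank vs Eve: Eve wins 21–7.
Dave vs Eve: Eve wins 21–7.
Hank beats each rival — Grace (19–9), Bob (28–0), Frank (21–7), Dave (21–7), Eve (21–7) — so Hank is the Condorcet winner.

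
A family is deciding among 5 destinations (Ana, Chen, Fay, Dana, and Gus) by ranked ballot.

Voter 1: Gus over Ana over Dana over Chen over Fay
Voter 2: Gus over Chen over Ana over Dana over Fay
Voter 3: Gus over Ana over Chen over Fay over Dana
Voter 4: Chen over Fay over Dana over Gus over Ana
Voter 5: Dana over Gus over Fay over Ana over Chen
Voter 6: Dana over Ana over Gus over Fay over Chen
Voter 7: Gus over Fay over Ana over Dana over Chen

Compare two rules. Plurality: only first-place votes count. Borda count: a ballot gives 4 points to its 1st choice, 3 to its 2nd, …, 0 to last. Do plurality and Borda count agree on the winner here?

Plurality first-place counts: Ana 0, Chen 1, Fay 0, Dana 2, Gus 4 → Gus.
Borda totals: Ana 14, Chen 10, Fay 10, Dana 14, Gus 22 → Gus.
The two rules agree on Gus.

Yes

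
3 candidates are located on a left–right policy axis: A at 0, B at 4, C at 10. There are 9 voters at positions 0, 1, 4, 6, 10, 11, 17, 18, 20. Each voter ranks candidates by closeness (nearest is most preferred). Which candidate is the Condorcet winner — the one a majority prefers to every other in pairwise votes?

With single-peaked preferences on a line, the Condorcet winner is the candidate closest to the median voter.
The median voter (position 10) is closest to C at 10.
Check: C vs A — voters closer to C: 6 of 9.

C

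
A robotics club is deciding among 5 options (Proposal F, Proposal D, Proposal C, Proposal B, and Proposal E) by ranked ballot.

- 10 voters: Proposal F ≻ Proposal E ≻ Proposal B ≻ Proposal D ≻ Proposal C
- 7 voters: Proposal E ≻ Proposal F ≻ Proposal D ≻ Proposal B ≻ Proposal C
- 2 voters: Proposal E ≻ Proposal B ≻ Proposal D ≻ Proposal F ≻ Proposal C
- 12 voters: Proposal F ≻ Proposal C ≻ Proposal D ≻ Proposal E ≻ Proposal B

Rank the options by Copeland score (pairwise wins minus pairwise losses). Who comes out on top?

Pairwise results:
  Proposal F vs Proposal D: Proposal F wins 29–2.
  Proposal F vs Proposal C: Proposal F wins 31–0.
  Proposal F vs Proposal B: Proposal F wins 29–2.
  Proposal F vs Proposal E: Proposal F wins 22–9.
  Proposal D vs Proposal C: Proposal D wins 19–12.
  Proposal D vs Proposal B: Proposal D wins 19–12.
  Proposal D vs Proposal E: Proposal E wins 19–12.
  Proposal C vs Proposal B: Proposal B wins 19–12.
  Proposal C vs Proposal E: Proposal E wins 19–12.
  Proposal B vs Proposal E: Proposal E wins 31–0.
Copeland scores (wins − losses):
  Proposal F: 4 − 0 = 4
  Proposal D: 2 − 2 = 0
  Proposal C: 0 − 4 = -4
  Proposal B: 1 − 3 = -2
  Proposal E: 3 − 1 = 2
Proposal F has the best Copeland score.

Proposal F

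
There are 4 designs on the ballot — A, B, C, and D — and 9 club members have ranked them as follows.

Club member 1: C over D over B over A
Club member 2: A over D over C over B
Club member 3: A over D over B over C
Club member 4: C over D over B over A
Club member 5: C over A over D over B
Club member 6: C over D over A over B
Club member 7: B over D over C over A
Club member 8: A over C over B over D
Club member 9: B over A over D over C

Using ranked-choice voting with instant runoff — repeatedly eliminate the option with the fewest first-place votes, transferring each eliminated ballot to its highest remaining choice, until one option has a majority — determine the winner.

C

Round 1: C 4, A 3, B 2, D 0. D has the fewest and is eliminated.
Round 2: C 4, A 3, B 2. B has the fewest and is eliminated.
Round 3: C 5, A 4. C has a majority.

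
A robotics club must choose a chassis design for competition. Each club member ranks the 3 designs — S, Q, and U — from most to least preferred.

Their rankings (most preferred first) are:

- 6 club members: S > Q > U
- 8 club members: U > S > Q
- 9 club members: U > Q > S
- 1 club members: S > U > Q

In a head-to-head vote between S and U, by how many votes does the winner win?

Ballots ranking S above U: 6+1 = 7.
Ballots ranking U above S: 8+9 = 17.
U wins 17–7, a margin of 10.

10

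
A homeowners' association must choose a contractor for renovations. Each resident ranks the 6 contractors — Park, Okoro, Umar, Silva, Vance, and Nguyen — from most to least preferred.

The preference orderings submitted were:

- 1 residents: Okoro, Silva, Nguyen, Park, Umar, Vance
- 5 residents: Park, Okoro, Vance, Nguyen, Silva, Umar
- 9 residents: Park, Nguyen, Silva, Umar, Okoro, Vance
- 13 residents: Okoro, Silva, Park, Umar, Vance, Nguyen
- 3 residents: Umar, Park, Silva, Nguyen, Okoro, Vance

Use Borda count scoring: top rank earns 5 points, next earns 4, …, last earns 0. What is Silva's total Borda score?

Borda scores:
  Park: 2 + 5·5 + 9·5 + 13·3 + 3·4 = 123
  Okoro: 5 + 5·4 + 9·1 + 13·5 + 3·1 = 102
  Umar: 1 + 5·0 + 9·2 + 13·2 + 3·5 = 60
  Silva: 4 + 5·1 + 9·3 + 13·4 + 3·3 = 97
  Vance: 0 + 5·3 + 9·0 + 13·1 + 3·0 = 28
  Nguyen: 3 + 5·2 + 9·4 + 13·0 + 3·2 = 55

97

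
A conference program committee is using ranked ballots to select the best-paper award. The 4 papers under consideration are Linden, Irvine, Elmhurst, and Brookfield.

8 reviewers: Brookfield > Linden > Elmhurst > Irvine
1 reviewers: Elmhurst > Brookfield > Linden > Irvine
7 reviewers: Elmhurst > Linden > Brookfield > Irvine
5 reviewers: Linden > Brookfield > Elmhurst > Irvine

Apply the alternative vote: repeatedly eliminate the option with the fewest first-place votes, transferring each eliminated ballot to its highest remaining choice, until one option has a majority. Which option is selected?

Round 1: Elmhurst 8, Brookfield 8, Linden 5, Irvine 0. Irvine has the fewest and is eliminated.
Round 2: Elmhurst 8, Brookfield 8, Linden 5. Linden has the fewest and is eliminated.
Round 3: Brookfield 13, Elmhurst 8. Brookfield has a majority.

Brookfield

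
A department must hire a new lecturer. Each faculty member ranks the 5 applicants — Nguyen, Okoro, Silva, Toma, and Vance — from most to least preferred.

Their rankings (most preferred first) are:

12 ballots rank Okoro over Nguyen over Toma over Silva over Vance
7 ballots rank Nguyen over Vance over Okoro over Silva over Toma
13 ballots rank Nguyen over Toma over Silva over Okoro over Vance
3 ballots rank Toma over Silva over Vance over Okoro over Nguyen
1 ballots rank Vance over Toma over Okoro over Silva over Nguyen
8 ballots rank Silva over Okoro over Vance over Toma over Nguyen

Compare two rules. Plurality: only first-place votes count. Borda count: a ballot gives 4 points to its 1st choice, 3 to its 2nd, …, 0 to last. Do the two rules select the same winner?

Plurality first-place counts: Nguyen 20, Okoro 12, Silva 8, Toma 3, Vance 1 → Nguyen.
Borda totals: Nguyen 116, Okoro 104, Silva 87, Toma 86, Vance 47 → Nguyen.
The two rules agree on Nguyen.

Yes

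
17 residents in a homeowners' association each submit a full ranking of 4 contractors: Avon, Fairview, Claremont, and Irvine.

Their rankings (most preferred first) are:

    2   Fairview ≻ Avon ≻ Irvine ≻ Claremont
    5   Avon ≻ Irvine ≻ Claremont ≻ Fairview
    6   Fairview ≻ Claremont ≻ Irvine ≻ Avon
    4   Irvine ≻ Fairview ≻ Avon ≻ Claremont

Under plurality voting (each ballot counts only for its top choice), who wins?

Fairview

First-place vote totals:
  Avon: 5
  Fairview: 8
  Claremont: 0
  Irvine: 4
Fairview has the most first-place votes.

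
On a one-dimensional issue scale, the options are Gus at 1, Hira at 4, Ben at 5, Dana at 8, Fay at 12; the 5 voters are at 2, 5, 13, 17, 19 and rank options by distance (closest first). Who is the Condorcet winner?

With single-peaked preferences on a line, the Condorcet winner is the candidate closest to the median voter.
The median voter (position 13) is closest to Fay at 12.
Check: Fay vs Hira — voters closer to Fay: 3 of 5.

Fay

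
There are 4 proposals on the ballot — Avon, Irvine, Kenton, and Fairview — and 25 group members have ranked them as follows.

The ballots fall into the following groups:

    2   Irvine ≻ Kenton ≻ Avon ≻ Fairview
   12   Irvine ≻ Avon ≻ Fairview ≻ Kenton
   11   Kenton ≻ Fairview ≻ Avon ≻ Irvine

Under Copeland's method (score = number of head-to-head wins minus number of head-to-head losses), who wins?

Irvine

Pairwise results:
  Avon vs Irvine: Irvine wins 14–11.
  Avon vs Kenton: Kenton wins 13–12.
  Avon vs Fairview: Avon wins 14–11.
  Irvine vs Kenton: Irvine wins 14–11.
  Irvine vs Fairview: Irvine wins 14–11.
  Kenton vs Fairview: Kenton wins 13–12.
Copeland scores (wins − losses):
  Avon: 1 − 2 = -1
  Irvine: 3 − 0 = 3
  Kenton: 2 − 1 = 1
  Fairview: 0 − 3 = -3
Irvine has the best Copeland score.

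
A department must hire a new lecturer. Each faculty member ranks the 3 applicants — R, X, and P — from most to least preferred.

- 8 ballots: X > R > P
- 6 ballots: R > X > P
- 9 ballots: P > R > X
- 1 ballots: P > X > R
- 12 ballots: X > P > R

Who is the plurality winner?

X

First-place vote totals:
  R: 6
  X: 20
  P: 10
X has the most first-place votes.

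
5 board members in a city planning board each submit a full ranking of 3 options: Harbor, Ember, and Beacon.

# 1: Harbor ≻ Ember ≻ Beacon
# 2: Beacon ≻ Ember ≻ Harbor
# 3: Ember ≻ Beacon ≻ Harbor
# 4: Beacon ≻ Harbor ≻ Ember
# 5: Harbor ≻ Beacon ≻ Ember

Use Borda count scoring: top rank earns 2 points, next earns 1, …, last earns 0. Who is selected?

Borda scores:
  Harbor: 2 + 0 + 0 + 1 + 2 = 5
  Ember: 1 + 1 + 2 + 0 + 0 = 4
  Beacon: 0 + 2 + 1 + 2 + 1 = 6
Beacon has the highest total.

Beacon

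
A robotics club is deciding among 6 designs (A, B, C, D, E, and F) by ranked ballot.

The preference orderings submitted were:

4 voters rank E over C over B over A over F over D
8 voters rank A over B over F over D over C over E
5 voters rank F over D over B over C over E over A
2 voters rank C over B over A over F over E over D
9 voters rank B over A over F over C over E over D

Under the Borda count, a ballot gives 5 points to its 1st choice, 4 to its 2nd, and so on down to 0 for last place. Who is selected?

B

Borda scores:
  A: 4·2 + 8·5 + 5·0 + 2·3 + 9·4 = 90
  B: 4·3 + 8·4 + 5·3 + 2·4 + 9·5 = 112
  C: 4·4 + 8·1 + 5·2 + 2·5 + 9·2 = 62
  D: 4·0 + 8·2 + 5·4 + 2·0 + 9·0 = 36
  E: 4·5 + 8·0 + 5·1 + 2·1 + 9·1 = 36
  F: 4·1 + 8·3 + 5·5 + 2·2 + 9·3 = 84
B has the highest total.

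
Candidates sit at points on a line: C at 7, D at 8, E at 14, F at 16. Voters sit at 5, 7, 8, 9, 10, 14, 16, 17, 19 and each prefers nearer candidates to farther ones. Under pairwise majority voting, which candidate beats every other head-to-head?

With single-peaked preferences on a line, the Condorcet winner is the candidate closest to the median voter.
The median voter (position 10) is closest to D at 8.
Check: D vs C — voters closer to D: 7 of 9.

D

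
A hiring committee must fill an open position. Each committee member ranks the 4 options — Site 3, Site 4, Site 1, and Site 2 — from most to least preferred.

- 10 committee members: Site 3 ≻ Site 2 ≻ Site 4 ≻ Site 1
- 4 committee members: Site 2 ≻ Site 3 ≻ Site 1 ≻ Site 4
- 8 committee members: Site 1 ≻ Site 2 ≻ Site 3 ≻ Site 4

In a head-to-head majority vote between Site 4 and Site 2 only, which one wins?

Site 2

Ballots ranking Site 4 above Site 2: 0.
Ballots ranking Site 2 above Site 4: 10+4+8 = 22.
Site 2 wins the head-to-head, 22–0.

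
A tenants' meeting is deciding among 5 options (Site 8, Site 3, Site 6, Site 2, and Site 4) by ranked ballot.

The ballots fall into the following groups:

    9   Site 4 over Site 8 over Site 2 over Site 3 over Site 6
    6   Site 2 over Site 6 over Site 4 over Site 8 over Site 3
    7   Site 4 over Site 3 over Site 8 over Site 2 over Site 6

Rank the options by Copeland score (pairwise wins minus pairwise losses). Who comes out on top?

Site 4

Pairwise results:
  Site 8 vs Site 3: Site 8 wins 15–7.
  Site 8 vs Site 6: Site 8 wins 16–6.
  Site 8 vs Site 2: Site 8 wins 16–6.
  Site 8 vs Site 4: Site 4 wins 22–0.
  Site 3 vs Site 6: Site 3 wins 16–6.
  Site 3 vs Site 2: Site 2 wins 15–7.
  Site 3 vs Site 4: Site 4 wins 22–0.
  Site 6 vs Site 2: Site 2 wins 22–0.
  Site 6 vs Site 4: Site 4 wins 16–6.
  Site 2 vs Site 4: Site 4 wins 16–6.
Copeland scores (wins − losses):
  Site 8: 3 − 1 = 2
  Site 3: 1 − 3 = -2
  Site 6: 0 − 4 = -4
  Site 2: 2 − 2 = 0
  Site 4: 4 − 0 = 4
Site 4 has the best Copeland score.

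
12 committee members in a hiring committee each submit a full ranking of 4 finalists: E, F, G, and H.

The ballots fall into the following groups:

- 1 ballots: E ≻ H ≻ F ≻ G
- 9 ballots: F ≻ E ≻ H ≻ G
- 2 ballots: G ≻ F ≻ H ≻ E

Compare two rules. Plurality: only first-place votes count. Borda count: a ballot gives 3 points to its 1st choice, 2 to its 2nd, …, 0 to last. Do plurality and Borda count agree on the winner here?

Yes

Plurality first-place counts: E 1, F 9, G 2, H 0 → F.
Borda totals: E 21, F 32, G 6, H 13 → F.
The two rules agree on F.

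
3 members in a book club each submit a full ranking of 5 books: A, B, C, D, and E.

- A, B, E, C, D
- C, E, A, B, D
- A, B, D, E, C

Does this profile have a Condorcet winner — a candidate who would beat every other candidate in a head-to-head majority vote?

Head-to-head results (3 voters total):
A vs B: A wins 3–0.
A vs C: A wins 2–1.
A vs D: A wins 3–0.
A vs E: A wins 2–1.
B vs C: B wins 2–1.
B vs D: B wins 3–0.
B vs E: B wins 2–1.
C vs D: C wins 2–1.
C vs E: E wins 2–1.
D vs E: E wins 2–1.
A beats each rival — B (3–0), C (2–1), D (3–0), E (2–1) — so A is the Condorcet winner.

Yes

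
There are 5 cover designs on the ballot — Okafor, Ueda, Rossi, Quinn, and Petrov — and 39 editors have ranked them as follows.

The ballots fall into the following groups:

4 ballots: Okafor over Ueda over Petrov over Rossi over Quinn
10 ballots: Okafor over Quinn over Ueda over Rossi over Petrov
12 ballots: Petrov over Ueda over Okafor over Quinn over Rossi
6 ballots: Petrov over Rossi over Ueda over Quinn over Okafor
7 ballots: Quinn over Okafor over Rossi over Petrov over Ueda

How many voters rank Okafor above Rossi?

33

Ballots ranking Okafor above Rossi: 4+10+12+7 = 33.
Ballots ranking Rossi above Okafor: 6.
So 33 of 39 voters prefer Okafor to Rossi.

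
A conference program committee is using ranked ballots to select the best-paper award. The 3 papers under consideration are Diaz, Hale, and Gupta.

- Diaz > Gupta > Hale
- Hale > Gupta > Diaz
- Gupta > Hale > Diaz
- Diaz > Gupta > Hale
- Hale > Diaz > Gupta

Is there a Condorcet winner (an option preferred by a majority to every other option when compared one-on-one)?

No

Head-to-head results (5 voters total):
Diaz vs Hale: Hale wins 3–2.
Diaz vs Gupta: Diaz wins 3–2.
Hale vs Gupta: Gupta wins 3–2.
No candidate beats all others: Diaz beats Gupta beats Hale beats Diaz, a majority cycle.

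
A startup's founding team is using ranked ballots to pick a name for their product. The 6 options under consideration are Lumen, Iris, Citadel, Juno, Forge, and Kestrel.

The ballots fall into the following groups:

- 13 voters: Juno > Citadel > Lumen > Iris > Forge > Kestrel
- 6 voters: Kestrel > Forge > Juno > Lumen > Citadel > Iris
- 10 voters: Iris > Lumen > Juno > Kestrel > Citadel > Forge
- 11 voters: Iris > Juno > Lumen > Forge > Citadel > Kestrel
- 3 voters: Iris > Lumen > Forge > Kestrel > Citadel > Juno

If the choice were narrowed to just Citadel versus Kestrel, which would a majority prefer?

Citadel

Ballots ranking Citadel above Kestrel: 13+11 = 24.
Ballots ranking Kestrel above Citadel: 6+10+3 = 19.
Citadel wins the head-to-head, 24–19.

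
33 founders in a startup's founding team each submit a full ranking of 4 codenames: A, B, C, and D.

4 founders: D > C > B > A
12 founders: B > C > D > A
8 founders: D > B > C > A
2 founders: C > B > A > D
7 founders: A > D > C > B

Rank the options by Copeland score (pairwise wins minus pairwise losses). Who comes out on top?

D

Pairwise results:
  A vs B: B wins 26–7.
  A vs C: C wins 26–7.
  A vs D: D wins 24–9.
  B vs C: B wins 20–13.
  B vs D: D wins 19–14.
  C vs D: D wins 19–14.
Copeland scores (wins − losses):
  A: 0 − 3 = -3
  B: 2 − 1 = 1
  C: 1 − 2 = -1
  D: 3 − 0 = 3
D has the best Copeland score.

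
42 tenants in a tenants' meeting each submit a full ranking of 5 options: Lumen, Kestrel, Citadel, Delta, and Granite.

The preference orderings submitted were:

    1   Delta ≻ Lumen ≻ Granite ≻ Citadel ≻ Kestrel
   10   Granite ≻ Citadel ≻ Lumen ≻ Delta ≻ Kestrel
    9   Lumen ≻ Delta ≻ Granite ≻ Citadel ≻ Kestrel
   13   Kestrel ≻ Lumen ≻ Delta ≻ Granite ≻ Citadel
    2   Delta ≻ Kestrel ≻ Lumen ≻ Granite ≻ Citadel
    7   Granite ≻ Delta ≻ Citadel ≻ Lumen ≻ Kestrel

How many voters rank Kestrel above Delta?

Ballots ranking Kestrel above Delta: 13.
Ballots ranking Delta above Kestrel: 1+10+9+2+7 = 29.
So 13 of 42 voters prefer Kestrel to Delta.

13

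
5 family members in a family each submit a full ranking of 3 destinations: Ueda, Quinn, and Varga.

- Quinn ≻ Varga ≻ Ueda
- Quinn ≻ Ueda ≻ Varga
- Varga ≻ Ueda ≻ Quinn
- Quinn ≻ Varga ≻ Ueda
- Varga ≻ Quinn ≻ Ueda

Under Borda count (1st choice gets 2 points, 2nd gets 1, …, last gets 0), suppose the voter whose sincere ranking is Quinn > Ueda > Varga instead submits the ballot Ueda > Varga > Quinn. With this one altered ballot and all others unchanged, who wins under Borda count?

Varga

Borda totals with the altered ballot: Ueda 3, Quinn 5, Varga 7.
The switch changes the winner from Quinn to Varga.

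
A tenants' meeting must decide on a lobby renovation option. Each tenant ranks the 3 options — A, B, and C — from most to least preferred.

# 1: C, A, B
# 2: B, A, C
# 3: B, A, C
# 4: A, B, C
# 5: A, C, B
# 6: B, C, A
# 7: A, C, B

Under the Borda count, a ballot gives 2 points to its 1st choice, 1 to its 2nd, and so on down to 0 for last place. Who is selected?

Borda scores:
  A: 1 + 1 + 1 + 2 + 2 + 0 + 2 = 9
  B: 0 + 2 + 2 + 1 + 0 + 2 + 0 = 7
  C: 2 + 0 + 0 + 0 + 1 + 1 + 1 = 5
A has the highest total.

A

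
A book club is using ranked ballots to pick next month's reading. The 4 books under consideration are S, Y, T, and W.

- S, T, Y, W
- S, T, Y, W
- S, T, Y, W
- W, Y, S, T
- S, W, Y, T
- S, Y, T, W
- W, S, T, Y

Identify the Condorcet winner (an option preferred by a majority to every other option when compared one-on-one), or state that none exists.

Head-to-head results (7 voters total):
S vs Y: S wins 6–1.
S vs T: S wins 7–0.
S vs W: S wins 5–2.
Y vs T: T wins 4–3.
Y vs W: Y wins 4–3.
T vs W: T wins 4–3.
S beats each rival — Y (6–1), T (7–0), W (5–2) — so S is the Condorcet winner.

S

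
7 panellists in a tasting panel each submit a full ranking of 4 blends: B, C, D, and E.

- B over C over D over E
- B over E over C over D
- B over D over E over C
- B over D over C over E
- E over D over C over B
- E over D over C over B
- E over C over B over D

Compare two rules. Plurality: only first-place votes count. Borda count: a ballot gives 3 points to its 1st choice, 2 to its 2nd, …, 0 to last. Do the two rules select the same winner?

Yes

Plurality first-place counts: B 4, C 0, D 0, E 3 → B.
Borda totals: B 13, C 8, D 9, E 12 → B.
The two rules agree on B.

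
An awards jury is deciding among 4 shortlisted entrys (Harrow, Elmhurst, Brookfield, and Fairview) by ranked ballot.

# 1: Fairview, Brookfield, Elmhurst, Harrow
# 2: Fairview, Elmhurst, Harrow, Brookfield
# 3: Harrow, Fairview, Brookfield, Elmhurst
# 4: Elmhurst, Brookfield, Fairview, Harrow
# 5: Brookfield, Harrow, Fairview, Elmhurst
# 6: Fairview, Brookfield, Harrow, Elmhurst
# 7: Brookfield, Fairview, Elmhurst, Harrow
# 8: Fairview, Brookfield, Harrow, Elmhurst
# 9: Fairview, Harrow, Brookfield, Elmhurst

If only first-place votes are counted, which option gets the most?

Fairview

First-place vote totals:
  Harrow: 1
  Elmhurst: 1
  Brookfield: 2
  Fairview: 5
Fairview has the most first-place votes.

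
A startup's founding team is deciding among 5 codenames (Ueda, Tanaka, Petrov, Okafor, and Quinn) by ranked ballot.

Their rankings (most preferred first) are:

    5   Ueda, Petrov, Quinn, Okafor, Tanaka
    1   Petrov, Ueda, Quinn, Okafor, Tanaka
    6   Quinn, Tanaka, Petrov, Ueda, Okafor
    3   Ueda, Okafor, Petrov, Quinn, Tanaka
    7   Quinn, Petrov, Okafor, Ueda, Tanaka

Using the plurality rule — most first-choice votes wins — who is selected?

First-place vote totals:
  Ueda: 8
  Tanaka: 0
  Petrov: 1
  Okafor: 0
  Quinn: 13
Quinn has the most first-place votes.

Quinn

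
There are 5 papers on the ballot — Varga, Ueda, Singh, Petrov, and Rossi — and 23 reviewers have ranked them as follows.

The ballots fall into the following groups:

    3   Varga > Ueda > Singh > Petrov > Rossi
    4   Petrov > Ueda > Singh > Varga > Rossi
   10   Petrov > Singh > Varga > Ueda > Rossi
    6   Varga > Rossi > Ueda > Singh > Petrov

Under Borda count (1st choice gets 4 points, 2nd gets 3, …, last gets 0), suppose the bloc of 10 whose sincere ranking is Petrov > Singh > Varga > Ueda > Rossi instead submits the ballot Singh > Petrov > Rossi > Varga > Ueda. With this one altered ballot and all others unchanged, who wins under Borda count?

Singh

Borda totals with the altered ballot: Varga 50, Ueda 33, Singh 60, Petrov 49, Rossi 38.
The switch changes the winner from Varga to Singh.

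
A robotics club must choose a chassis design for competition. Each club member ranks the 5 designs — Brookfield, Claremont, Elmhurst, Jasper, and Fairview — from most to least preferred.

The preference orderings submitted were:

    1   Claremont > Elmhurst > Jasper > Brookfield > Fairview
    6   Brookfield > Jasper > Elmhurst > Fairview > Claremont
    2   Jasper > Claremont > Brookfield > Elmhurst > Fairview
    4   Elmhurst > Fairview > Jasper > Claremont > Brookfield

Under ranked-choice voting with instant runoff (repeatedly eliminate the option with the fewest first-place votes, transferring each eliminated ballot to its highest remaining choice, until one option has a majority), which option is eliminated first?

Fairview

Round 1: Brookfield 6, Elmhurst 4, Jasper 2, Claremont 1, Fairview 0. Fairview has the fewest and is eliminated.
Round 2: Brookfield 6, Elmhurst 4, Jasper 2, Claremont 1. Claremont has the fewest and is eliminated.
Round 3: Brookfield 6, Elmhurst 5, Jasper 2. Jasper has the fewest and is eliminated.
Round 4: Brookfield 8, Elmhurst 5. Brookfield has a majority.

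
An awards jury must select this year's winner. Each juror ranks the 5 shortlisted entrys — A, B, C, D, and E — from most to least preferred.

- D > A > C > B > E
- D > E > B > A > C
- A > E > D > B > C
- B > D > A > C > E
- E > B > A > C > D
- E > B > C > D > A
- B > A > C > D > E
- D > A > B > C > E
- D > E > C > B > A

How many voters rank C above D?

3

Ballots ranking C above D: 3.
Ballots ranking D above C: 6.
So 3 of 9 voters prefer C to D.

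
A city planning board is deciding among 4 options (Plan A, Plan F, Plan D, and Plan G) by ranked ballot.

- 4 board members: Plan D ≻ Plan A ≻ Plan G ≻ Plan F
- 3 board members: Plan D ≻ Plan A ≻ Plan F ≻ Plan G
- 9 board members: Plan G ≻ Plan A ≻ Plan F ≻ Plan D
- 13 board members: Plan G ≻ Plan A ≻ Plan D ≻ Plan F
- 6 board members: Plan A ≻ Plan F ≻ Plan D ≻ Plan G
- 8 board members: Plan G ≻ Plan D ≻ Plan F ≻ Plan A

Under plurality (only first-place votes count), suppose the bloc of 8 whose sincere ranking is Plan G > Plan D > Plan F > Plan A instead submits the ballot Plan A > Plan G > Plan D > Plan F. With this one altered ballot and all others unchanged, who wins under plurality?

First-place totals with the altered ballot: Plan A 14, Plan F 0, Plan D 7, Plan G 22.
The winner is unchanged: still Plan G.

Plan G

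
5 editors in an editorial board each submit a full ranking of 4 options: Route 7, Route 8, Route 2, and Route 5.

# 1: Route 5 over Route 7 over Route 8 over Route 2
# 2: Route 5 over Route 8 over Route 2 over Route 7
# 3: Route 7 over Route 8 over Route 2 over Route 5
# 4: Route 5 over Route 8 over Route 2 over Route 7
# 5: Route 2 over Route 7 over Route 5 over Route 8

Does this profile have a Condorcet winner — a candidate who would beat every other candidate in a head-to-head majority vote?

Head-to-head results (5 voters total):
Route 7 vs Route 8: Route 7 wins 3–2.
Route 7 vs Route 2: Route 2 wins 3–2.
Route 7 vs Route 5: Route 5 wins 3–2.
Route 8 vs Route 2: Route 8 wins 4–1.
Route 8 vs Route 5: Route 5 wins 4–1.
Route 2 vs Route 5: Route 5 wins 3–2.
Route 5 beats each rival — Route 7 (3–2), Route 8 (4–1), Route 2 (3–2) — so Route 5 is the Condorcet winner.

Yes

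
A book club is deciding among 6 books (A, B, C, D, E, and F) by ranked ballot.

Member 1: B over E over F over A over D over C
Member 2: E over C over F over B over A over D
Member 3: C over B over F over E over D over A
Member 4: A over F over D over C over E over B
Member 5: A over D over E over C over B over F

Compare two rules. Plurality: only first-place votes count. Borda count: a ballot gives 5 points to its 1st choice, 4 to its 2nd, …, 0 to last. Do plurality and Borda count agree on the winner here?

Plurality first-place counts: A 2, B 1, C 1, D 0, E 1, F 0 → A.
Borda totals: A 13, B 12, C 13, D 9, E 15, F 13 → E.
The two rules disagree: plurality picks A, Borda picks E.

No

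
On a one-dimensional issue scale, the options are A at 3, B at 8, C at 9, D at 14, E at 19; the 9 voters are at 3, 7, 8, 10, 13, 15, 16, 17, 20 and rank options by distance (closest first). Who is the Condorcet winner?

D

With single-peaked preferences on a line, the Condorcet winner is the candidate closest to the median voter.
The median voter (position 13) is closest to D at 14.
Check: D vs C — voters closer to D: 5 of 9.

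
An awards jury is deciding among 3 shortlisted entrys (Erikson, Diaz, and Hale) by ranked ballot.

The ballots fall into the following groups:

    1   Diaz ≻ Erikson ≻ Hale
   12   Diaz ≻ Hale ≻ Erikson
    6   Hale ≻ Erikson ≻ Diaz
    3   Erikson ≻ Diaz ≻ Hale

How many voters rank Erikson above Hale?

4

Ballots ranking Erikson above Hale: 1+3 = 4.
Ballots ranking Hale above Erikson: 12+6 = 18.
So 4 of 22 voters prefer Erikson to Hale.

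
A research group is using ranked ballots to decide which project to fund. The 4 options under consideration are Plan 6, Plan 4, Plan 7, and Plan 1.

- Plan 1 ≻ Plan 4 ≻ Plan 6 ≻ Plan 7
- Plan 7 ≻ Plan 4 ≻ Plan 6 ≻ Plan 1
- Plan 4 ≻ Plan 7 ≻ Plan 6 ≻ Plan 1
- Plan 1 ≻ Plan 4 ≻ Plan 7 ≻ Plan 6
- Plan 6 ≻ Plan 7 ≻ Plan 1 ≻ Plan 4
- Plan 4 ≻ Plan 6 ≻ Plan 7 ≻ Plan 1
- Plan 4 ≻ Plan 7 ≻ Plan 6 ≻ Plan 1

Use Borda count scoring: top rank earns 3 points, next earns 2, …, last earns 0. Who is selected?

Borda scores:
  Plan 6: 1 + 1 + 1 + 0 + 3 + 2 + 1 = 9
  Plan 4: 2 + 2 + 3 + 2 + 0 + 3 + 3 = 15
  Plan 7: 0 + 3 + 2 + 1 + 2 + 1 + 2 = 11
  Plan 1: 3 + 0 + 0 + 3 + 1 + 0 + 0 = 7
Plan 4 has the highest total.

Plan 4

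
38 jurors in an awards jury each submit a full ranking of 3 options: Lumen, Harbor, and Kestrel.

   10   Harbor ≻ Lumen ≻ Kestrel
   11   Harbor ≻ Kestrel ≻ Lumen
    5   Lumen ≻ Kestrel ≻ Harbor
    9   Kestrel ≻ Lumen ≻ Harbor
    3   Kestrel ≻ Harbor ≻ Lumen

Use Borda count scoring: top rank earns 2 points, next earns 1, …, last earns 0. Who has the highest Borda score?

Borda scores:
  Lumen: 10·1 + 11·0 + 5·2 + 9·1 + 3·0 = 29
  Harbor: 10·2 + 11·2 + 5·0 + 9·0 + 3·1 = 45
  Kestrel: 10·0 + 11·1 + 5·1 + 9·2 + 3·2 = 40
Harbor has the highest total.

Harbor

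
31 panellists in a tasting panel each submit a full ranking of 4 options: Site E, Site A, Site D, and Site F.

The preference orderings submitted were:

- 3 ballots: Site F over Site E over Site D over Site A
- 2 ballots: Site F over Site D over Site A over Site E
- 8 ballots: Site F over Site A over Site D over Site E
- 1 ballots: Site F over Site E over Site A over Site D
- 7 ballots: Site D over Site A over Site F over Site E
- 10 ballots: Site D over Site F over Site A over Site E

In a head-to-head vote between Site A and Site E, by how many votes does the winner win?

Ballots ranking Site A above Site E: 2+8+7+10 = 27.
Ballots ranking Site E above Site A: 3+1 = 4.
Site A wins 27–4, a margin of 23.

23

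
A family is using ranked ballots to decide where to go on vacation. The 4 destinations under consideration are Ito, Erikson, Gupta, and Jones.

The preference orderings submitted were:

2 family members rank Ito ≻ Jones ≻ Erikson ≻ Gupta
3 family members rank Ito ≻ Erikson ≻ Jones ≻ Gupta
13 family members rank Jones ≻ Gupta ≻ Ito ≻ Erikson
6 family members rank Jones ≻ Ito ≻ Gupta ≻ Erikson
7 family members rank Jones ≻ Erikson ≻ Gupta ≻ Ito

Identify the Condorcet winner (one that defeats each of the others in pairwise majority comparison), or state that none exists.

Head-to-head results (31 voters total):
Ito vs Erikson: Ito wins 24–7.
Ito vs Gupta: Gupta wins 20–11.
Ito vs Jones: Jones wins 26–5.
Erikson vs Gupta: Gupta wins 19–12.
Erikson vs Jones: Jones wins 28–3.
Gupta vs Jones: Jones wins 31–0.
Jones beats each rival — Ito (26–5), Erikson (28–3), Gupta (31–0) — so Jones is the Condorcet winner.

Jones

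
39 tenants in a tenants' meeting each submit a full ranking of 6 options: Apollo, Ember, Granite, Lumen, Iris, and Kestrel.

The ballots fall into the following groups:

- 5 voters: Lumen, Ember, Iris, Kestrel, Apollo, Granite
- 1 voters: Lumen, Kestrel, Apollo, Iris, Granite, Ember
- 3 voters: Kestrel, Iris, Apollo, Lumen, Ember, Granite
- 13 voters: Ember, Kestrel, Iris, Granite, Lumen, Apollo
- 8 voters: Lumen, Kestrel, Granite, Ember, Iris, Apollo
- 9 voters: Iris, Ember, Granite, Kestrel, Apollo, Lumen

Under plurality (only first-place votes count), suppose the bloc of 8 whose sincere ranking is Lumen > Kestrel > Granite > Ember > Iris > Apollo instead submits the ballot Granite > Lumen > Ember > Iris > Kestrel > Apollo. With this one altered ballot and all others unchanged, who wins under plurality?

First-place totals with the altered ballot: Apollo 0, Ember 13, Granite 8, Lumen 6, Iris 9, Kestrel 3.
The switch changes the winner from Lumen to Ember.

Ember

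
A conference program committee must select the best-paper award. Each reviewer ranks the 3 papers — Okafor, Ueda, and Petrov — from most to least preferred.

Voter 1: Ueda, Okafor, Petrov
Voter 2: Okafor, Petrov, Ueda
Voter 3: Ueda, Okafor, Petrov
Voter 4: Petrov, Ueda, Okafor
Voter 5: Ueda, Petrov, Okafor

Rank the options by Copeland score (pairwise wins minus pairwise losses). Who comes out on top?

Pairwise results:
  Okafor vs Ueda: Ueda wins 4–1.
  Okafor vs Petrov: Okafor wins 3–2.
  Ueda vs Petrov: Ueda wins 3–2.
Copeland scores (wins − losses):
  Okafor: 1 − 1 = 0
  Ueda: 2 − 0 = 2
  Petrov: 0 − 2 = -2
Ueda has the best Copeland score.

Ueda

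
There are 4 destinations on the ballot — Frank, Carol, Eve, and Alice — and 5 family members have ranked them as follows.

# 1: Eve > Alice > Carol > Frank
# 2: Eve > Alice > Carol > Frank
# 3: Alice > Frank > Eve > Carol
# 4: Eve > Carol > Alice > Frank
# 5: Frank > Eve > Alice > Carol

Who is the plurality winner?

First-place vote totals:
  Frank: 1
  Carol: 0
  Eve: 3
  Alice: 1
Eve has the most first-place votes.

Eve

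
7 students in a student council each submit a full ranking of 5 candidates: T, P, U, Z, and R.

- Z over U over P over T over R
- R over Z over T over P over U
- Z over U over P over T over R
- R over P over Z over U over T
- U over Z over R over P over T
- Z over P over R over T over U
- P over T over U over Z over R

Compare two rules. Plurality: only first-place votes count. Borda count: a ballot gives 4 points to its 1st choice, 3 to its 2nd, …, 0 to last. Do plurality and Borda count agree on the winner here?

Plurality first-place counts: T 0, P 1, U 1, Z 3, R 2 → Z.
Borda totals: T 8, P 16, U 13, Z 21, R 12 → Z.
The two rules agree on Z.

Yes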